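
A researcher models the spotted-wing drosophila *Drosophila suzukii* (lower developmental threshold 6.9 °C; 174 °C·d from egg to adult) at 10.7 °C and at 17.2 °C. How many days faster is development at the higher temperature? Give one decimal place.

28.9 days

At 10.7 °C: 174 / (10.7 − 6.9) = 174 / 3.8 = 45.789 d.
At 17.2 °C: 174 / (17.2 − 6.9) = 174 / 10.3 = 16.893 d.
Difference = |45.789 − 16.893| = 28.896 ≈ 28.9 days.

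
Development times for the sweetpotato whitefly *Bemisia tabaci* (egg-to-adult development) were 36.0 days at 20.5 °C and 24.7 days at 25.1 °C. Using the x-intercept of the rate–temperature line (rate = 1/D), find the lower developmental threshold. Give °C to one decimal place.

10.4 °C

Under the model K = D·(T − T_b), so D₁·(T₁ − T_b) = D₂·(T₂ − T_b).
36.0·(20.5 − T_b) = 24.7·(25.1 − T_b)
T_b = (36.0·20.5 − 24.7·25.1) / (36.0 − 24.7) = 118.03 / 11.3 = 10.445 °C ≈ 10.4 °C.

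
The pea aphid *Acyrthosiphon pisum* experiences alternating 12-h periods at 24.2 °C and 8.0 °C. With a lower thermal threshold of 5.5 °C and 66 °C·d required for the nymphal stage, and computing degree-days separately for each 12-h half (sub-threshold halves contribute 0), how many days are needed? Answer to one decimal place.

6.2 days

Day half: max(0, 24.2 − 5.5) × 0.5 = 18.7 × 0.5 = 9.35 DD.
Night half: max(0, 8.0 − 5.5) × 0.5 = 2.5 × 0.5 = 1.25 DD.
Per 24 h: 10.60 DD/day.
Duration = 66 / 10.60 = 6.226 ≈ 6.2 days.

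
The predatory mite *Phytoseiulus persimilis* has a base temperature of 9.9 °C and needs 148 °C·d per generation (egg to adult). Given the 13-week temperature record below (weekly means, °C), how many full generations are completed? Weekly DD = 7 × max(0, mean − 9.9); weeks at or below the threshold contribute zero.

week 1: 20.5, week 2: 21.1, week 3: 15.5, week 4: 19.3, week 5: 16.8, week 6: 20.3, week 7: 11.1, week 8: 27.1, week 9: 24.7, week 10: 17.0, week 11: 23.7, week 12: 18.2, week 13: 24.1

Weekly DD (7 × max(0, T̄ − 9.9)): 74.2, 78.4, 39.2, 65.8, 48.3, 72.8, 8.4, 120.4, 103.6, 49.7, 96.6, 58.1, 99.4.
Season total = 914.9 DD.
Complete generations = ⌊914.9 / 148⌋ = 6.

6 generations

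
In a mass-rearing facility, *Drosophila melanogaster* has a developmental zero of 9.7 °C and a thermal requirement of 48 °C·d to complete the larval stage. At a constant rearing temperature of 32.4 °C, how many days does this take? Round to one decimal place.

2.1 days

Daily accumulation = 32.4 − 9.7 = 22.7 DD/day.
Duration = 48 / 22.7 = 2.115 ≈ 2.1 days.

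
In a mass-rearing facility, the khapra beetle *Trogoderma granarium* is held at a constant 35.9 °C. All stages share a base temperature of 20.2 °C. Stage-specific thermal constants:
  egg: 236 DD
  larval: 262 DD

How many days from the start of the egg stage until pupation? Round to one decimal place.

Daily accumulation at 35.9 °C = 35.9 − 20.2 = 15.7 DD/day.
Total K = 236 + 262 = 498 DD.
Total duration = 498 / 15.7 = 31.720 ≈ 31.7 days.

31.7 days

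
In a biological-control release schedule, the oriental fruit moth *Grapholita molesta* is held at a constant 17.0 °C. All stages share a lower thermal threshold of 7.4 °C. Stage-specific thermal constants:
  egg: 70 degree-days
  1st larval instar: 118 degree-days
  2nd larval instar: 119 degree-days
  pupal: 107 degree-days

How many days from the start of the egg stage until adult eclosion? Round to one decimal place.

Daily accumulation at 17.0 °C = 17.0 − 7.4 = 9.6 DD/day.
Total K = 70 + 118 + 119 + 107 = 414 DD.
Total duration = 414 / 9.6 = 43.125 ≈ 43.1 days.

43.1 days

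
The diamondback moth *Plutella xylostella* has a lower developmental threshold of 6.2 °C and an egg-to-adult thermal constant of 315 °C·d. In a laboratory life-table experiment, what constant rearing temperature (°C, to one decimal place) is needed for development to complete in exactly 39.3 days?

14.2 °C

Required daily accumulation = 315 / 39.3 = 8.015 DD/day.
T = T_base + 8.015 = 6.2 + 8.015 = 14.215 ≈ 14.2 °C.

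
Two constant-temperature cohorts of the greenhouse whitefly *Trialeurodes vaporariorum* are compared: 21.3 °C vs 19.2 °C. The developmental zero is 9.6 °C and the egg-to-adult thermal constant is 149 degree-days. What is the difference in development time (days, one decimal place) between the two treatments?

2.8 days

At 21.3 °C: 149 / (21.3 − 9.6) = 149 / 11.7 = 12.735 d.
At 19.2 °C: 149 / (19.2 − 9.6) = 149 / 9.6 = 15.521 d.
Difference = |12.735 − 15.521| = 2.786 ≈ 2.8 days.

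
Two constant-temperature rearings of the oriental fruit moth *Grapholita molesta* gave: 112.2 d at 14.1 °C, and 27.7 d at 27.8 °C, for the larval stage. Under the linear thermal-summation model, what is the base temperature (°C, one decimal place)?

Linear rate model ⇒ the product D·(T − T_b) is constant across temperatures.
112.2·(14.1 − T_b) = 27.7·(27.8 − T_b)
T_b = (112.2·14.1 − 27.7·27.8) / (112.2 − 27.7) = 811.96 / 84.5 = 9.609 °C ≈ 9.6 °C.

9.6 °C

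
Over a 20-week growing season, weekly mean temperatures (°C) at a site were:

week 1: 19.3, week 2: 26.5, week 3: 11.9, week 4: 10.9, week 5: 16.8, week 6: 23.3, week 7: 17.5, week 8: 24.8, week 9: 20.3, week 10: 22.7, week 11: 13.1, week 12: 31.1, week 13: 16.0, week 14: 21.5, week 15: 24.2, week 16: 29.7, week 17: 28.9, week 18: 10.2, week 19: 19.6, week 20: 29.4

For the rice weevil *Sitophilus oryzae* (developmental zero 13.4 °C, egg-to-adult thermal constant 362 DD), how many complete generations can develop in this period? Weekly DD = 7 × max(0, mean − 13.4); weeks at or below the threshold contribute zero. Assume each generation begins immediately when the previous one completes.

Weekly DD (7 × max(0, T̄ − 13.4)): 41.3, 91.7, 0.0, 0.0, 23.8, 69.3, 28.7, 79.8, 48.3, 65.1, 0.0, 123.9, 18.2, 56.7, 75.6, 114.1, 108.5, 0.0, 43.4, 112.0.
Season total = 1100.4 DD.
Complete generations = ⌊1100.4 / 362⌋ = 3.

3 generations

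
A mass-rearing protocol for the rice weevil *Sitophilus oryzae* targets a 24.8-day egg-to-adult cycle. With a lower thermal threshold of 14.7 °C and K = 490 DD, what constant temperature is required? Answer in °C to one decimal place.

34.5 °C

Required daily accumulation = 490 / 24.8 = 19.758 DD/day.
T = T_base + 19.758 = 14.7 + 19.758 = 34.458 ≈ 34.5 °C.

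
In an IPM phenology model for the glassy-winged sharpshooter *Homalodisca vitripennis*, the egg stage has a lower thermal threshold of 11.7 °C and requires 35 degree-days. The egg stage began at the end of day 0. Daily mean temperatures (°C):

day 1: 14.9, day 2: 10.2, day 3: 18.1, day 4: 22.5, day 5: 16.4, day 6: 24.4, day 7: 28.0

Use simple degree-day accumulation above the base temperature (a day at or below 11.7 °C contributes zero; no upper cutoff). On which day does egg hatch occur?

day 6

Daily DD above 11.7 °C: 3.2, 0.0, 6.4, 10.8, 4.7, 12.7, 16.3.
Cumulative: 3.2, 3.2, 9.6, 20.4, 25.1, 37.8, 54.1.
The total first reaches 35 DD on day 6.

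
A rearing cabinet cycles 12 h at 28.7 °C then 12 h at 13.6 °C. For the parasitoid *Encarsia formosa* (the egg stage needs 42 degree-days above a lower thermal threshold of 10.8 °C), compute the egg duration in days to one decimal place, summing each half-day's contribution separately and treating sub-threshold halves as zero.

Day half: max(0, 28.7 − 10.8) × 0.5 = 17.9 × 0.5 = 8.95 DD.
Night half: max(0, 13.6 − 10.8) × 0.5 = 2.8 × 0.5 = 1.40 DD.
Per 24 h: 10.35 DD/day.
Duration = 42 / 10.35 = 4.058 ≈ 4.1 days.

4.1 days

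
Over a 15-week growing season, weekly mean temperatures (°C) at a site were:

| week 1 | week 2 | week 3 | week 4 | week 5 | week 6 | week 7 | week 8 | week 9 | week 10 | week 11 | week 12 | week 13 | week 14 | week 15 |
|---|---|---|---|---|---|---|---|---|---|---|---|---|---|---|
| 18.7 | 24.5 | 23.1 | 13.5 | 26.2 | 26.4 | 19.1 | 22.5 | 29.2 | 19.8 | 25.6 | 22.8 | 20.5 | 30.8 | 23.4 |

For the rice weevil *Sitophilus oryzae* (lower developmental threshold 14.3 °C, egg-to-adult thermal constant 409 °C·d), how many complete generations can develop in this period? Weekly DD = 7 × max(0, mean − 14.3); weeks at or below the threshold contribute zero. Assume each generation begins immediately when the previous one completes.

2 generations

Weekly DD (7 × max(0, T̄ − 14.3)): 30.8, 71.4, 61.6, 0.0, 83.3, 84.7, 33.6, 57.4, 104.3, 38.5, 79.1, 59.5, 43.4, 115.5, 63.7.
Season total = 926.8 DD.
Complete generations = ⌊926.8 / 409⌋ = 2.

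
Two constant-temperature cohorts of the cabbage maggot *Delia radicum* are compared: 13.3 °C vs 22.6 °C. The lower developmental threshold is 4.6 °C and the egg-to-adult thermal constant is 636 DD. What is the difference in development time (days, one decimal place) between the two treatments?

37.8 days

At 13.3 °C: 636 / (13.3 − 4.6) = 636 / 8.7 = 73.103 d.
At 22.6 °C: 636 / (22.6 − 4.6) = 636 / 18.0 = 35.333 d.
Difference = |73.103 − 35.333| = 37.770 ≈ 37.8 days.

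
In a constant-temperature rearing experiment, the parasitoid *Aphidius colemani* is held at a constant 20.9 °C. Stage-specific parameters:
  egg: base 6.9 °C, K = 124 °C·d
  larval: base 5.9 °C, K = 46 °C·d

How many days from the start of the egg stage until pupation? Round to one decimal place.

11.9 days

egg: 124 / (20.9 − 6.9) = 124 / 14.0 = 8.857 d.
larval: 46 / (20.9 − 5.9) = 46 / 15.0 = 3.067 d.
Sum = 11.924 ≈ 11.9 days.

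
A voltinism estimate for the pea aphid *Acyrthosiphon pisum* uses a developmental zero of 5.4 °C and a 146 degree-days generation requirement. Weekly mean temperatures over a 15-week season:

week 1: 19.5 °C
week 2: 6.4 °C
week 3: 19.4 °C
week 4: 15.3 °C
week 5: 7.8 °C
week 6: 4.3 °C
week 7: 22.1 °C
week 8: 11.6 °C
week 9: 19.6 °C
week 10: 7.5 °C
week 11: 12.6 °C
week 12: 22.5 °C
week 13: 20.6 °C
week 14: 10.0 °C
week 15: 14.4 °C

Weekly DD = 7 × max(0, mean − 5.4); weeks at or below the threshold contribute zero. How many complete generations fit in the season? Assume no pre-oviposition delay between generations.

6 generations

Weekly DD (7 × max(0, T̄ − 5.4)): 98.7, 7.0, 98.0, 69.3, 16.8, 0.0, 116.9, 43.4, 99.4, 14.7, 50.4, 119.7, 106.4, 32.2, 63.0.
Season total = 935.9 DD.
Complete generations = ⌊935.9 / 146⌋ = 6.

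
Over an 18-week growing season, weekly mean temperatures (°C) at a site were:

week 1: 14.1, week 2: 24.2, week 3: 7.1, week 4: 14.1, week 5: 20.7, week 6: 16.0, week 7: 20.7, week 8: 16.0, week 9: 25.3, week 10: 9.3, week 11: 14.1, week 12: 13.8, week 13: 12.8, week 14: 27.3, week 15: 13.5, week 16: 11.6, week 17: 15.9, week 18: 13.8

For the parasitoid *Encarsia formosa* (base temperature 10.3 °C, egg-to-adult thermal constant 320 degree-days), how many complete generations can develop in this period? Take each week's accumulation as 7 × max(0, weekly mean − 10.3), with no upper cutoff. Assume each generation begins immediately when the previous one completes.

2 generations

Weekly DD (7 × max(0, T̄ − 10.3)): 26.6, 97.3, 0.0, 26.6, 72.8, 39.9, 72.8, 39.9, 105.0, 0.0, 26.6, 24.5, 17.5, 119.0, 22.4, 9.1, 39.2, 24.5.
Season total = 763.7 DD.
Complete generations = ⌊763.7 / 320⌋ = 2.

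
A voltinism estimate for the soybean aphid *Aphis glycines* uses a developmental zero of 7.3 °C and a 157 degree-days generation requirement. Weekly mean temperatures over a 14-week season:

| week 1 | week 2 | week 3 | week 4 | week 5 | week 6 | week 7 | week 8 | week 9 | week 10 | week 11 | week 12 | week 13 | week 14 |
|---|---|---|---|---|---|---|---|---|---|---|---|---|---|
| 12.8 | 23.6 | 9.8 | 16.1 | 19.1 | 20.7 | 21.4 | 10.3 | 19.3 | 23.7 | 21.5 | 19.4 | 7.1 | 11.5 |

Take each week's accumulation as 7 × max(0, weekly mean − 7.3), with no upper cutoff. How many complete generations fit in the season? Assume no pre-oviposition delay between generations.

Weekly DD (7 × max(0, T̄ − 7.3)): 38.5, 114.1, 17.5, 61.6, 82.6, 93.8, 98.7, 21.0, 84.0, 114.8, 99.4, 84.7, 0.0, 29.4.
Season total = 940.1 DD.
Complete generations = ⌊940.1 / 157⌋ = 5.

5 generations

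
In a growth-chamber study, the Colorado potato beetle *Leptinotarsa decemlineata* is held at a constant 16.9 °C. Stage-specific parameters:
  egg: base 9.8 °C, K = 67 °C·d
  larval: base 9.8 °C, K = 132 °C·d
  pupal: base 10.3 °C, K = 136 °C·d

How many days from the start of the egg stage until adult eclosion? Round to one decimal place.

48.6 days

egg: 67 / (16.9 − 9.8) = 67 / 7.1 = 9.437 d.
larval: 132 / (16.9 − 9.8) = 132 / 7.1 = 18.592 d.
pupal: 136 / (16.9 − 10.3) = 136 / 6.6 = 20.606 d.
Sum = 48.634 ≈ 48.6 days.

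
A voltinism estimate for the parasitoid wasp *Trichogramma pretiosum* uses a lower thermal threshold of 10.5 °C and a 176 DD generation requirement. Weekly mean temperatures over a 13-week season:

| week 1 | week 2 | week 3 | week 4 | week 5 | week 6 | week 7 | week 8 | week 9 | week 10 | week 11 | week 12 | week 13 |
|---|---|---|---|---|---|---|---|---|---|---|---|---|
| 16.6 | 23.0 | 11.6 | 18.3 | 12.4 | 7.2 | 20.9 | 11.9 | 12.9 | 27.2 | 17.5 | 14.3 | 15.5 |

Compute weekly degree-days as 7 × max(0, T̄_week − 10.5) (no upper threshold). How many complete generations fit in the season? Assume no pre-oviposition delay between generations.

3 generations

Weekly DD (7 × max(0, T̄ − 10.5)): 42.7, 87.5, 7.7, 54.6, 13.3, 0.0, 72.8, 9.8, 16.8, 116.9, 49.0, 26.6, 35.0.
Season total = 532.7 DD.
Complete generations = ⌊532.7 / 176⌋ = 3.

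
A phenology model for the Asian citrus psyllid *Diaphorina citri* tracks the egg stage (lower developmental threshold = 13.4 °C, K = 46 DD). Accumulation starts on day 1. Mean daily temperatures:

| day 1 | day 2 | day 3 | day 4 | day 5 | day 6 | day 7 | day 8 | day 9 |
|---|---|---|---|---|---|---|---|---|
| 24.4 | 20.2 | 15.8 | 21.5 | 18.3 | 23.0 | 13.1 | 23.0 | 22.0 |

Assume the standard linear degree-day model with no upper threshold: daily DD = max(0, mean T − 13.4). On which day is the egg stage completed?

Daily DD above 13.4 °C: 11.0, 6.8, 2.4, 8.1, 4.9, 9.6, 0.0, 9.6, 8.6.
Cumulative: 11.0, 17.8, 20.2, 28.3, 33.2, 42.8, 42.8, 52.4, 61.0.
The total first reaches 46 DD on day 8.

day 8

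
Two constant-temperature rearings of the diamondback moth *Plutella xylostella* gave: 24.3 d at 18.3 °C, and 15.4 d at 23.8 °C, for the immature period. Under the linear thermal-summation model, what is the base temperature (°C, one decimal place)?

Linear rate model ⇒ the product D·(T − T_b) is constant across temperatures.
24.3·(18.3 − T_b) = 15.4·(23.8 − T_b)
T_b = (24.3·18.3 − 15.4·23.8) / (24.3 − 15.4) = 78.17 / 8.9 = 8.783 °C ≈ 8.8 °C.

8.8 °C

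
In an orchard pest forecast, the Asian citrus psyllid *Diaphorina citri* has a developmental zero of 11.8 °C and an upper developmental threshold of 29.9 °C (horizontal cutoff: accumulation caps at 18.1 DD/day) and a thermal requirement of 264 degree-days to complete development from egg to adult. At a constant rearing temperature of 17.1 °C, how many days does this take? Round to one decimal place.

49.8 days

Daily accumulation = 17.1 − 11.8 = 5.3 DD/day.
Duration = 264 / 5.3 = 49.811 ≈ 49.8 days.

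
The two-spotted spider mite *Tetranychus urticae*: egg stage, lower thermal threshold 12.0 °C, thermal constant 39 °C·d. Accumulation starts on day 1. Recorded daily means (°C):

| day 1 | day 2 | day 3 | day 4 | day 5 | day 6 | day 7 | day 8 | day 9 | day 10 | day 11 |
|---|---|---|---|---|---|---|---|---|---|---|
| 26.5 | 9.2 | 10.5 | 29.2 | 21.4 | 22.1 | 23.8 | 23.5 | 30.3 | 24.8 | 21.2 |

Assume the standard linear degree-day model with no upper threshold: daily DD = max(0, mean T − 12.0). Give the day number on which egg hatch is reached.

day 5

Daily DD above 12.0 °C: 14.5, 0.0, 0.0, 17.2, 9.4, 10.1, 11.8, 11.5, 18.3, 12.8, 9.2.
Cumulative: 14.5, 14.5, 14.5, 31.7, 41.1, 51.2, 63.0, 74.5, 92.8, 105.6, 114.8.
The total first reaches 39 DD on day 5.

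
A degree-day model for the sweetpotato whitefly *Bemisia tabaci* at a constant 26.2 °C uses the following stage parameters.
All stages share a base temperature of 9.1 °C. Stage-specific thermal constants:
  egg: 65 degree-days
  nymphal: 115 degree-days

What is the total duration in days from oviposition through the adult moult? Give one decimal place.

10.5 days

Daily accumulation at 26.2 °C = 26.2 − 9.1 = 17.1 DD/day.
Total K = 65 + 115 = 180 DD.
Total duration = 180 / 17.1 = 10.526 ≈ 10.5 days.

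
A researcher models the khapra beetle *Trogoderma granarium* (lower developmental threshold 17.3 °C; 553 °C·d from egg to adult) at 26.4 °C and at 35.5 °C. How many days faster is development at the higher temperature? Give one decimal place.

30.4 days

At 26.4 °C: 553 / (26.4 − 17.3) = 553 / 9.1 = 60.769 d.
At 35.5 °C: 553 / (35.5 − 17.3) = 553 / 18.2 = 30.385 d.
Difference = |60.769 − 30.385| = 30.385 ≈ 30.4 days.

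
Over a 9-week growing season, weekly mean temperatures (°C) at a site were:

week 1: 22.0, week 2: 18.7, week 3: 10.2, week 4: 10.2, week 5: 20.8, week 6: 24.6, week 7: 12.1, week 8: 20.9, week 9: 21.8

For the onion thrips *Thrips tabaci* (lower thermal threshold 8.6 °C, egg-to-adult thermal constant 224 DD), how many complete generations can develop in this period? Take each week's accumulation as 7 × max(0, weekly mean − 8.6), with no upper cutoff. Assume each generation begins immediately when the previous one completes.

2 generations

Weekly DD (7 × max(0, T̄ − 8.6)): 93.8, 70.7, 11.2, 11.2, 85.4, 112.0, 24.5, 86.1, 92.4.
Season total = 587.3 DD.
Complete generations = ⌊587.3 / 224⌋ = 2.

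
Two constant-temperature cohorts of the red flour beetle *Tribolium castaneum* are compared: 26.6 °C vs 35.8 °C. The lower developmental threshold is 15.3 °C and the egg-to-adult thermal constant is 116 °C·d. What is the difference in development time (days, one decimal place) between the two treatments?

4.6 days

At 26.6 °C: 116 / (26.6 − 15.3) = 116 / 11.3 = 10.265 d.
At 35.8 °C: 116 / (35.8 − 15.3) = 116 / 20.5 = 5.659 d.
Difference = |10.265 − 5.659| = 4.607 ≈ 4.6 days.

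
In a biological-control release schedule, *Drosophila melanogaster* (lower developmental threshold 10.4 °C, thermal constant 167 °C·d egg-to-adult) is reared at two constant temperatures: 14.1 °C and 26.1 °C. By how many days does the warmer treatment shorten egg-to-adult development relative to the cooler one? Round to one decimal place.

At 14.1 °C: 167 / (14.1 − 10.4) = 167 / 3.7 = 45.135 d.
At 26.1 °C: 167 / (26.1 − 10.4) = 167 / 15.7 = 10.637 d.
Difference = |45.135 − 10.637| = 34.498 ≈ 34.5 days.

34.5 days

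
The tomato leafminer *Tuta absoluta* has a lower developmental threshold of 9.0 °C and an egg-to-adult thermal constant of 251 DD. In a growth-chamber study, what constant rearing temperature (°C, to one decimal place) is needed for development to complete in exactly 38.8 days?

Required daily accumulation = 251 / 38.8 = 6.469 DD/day.
T = T_base + 6.469 = 9.0 + 6.469 = 15.469 ≈ 15.5 °C.

15.5 °C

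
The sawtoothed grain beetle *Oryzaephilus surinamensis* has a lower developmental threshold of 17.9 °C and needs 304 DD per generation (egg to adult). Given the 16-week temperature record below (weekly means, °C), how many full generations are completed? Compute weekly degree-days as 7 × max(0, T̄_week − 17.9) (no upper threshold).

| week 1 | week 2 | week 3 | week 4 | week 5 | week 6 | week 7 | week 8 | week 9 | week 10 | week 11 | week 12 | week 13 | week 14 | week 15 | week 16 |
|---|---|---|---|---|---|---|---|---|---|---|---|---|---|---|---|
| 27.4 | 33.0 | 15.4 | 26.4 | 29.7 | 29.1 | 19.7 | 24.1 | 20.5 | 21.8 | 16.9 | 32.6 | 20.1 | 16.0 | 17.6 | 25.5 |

Weekly DD (7 × max(0, T̄ − 17.9)): 66.5, 105.7, 0.0, 59.5, 82.6, 78.4, 12.6, 43.4, 18.2, 27.3, 0.0, 102.9, 15.4, 0.0, 0.0, 53.2.
Season total = 665.7 DD.
Complete generations = ⌊665.7 / 304⌋ = 2.

2 generations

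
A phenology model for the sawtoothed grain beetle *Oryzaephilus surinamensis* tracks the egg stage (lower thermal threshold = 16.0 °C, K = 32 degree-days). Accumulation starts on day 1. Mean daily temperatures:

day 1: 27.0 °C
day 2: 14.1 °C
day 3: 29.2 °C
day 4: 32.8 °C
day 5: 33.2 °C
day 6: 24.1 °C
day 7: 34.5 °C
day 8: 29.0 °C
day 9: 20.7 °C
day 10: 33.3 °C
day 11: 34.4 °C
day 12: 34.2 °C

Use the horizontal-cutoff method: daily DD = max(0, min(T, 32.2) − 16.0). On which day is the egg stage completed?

Daily DD above 16.0 °C (capped at 16.2): 11.0, 0.0, 13.2, 16.2, 16.2, 8.1, 16.2, 13.0, 4.7, 16.2, 16.2, 16.2.
Cumulative: 11.0, 11.0, 24.2, 40.4, 56.6, 64.7, 80.9, 93.9, 98.6, 114.8, 131.0, 147.2.
The total first reaches 32 DD on day 4.

day 4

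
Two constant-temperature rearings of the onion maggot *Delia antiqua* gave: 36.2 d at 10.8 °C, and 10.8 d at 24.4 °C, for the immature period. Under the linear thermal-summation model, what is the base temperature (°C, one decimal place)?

Under the model K = D·(T − T_b), so D₁·(T₁ − T_b) = D₂·(T₂ − T_b).
36.2·(10.8 − T_b) = 10.8·(24.4 − T_b)
T_b = (36.2·10.8 − 10.8·24.4) / (36.2 − 10.8) = 127.44 / 25.4 = 5.017 °C ≈ 5.0 °C.

5.0 °C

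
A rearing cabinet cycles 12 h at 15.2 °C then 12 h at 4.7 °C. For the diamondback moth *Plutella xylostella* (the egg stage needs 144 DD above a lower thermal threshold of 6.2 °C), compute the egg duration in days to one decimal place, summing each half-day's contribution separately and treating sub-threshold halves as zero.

32.0 days

Day half: max(0, 15.2 − 6.2) × 0.5 = 9.0 × 0.5 = 4.50 DD.
Night half: max(0, 4.7 − 6.2) × 0.5 = 0.0 × 0.5 = 0.00 DD.
Per 24 h: 4.50 DD/day.
Duration = 144 / 4.50 = 32.000 ≈ 32.0 days.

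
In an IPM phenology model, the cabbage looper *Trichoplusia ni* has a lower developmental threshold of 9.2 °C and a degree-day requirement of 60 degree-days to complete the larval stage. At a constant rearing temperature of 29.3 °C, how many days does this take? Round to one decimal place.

3.0 days

Daily accumulation = 29.3 − 9.2 = 20.1 DD/day.
Duration = 60 / 20.1 = 2.985 ≈ 3.0 days.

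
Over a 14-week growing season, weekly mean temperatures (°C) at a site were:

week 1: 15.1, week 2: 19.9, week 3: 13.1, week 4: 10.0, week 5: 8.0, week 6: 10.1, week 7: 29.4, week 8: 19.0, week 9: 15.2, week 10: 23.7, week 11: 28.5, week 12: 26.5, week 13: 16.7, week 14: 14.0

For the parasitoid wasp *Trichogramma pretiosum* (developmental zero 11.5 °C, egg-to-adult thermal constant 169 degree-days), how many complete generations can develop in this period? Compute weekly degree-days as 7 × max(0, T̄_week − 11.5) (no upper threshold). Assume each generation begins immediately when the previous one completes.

Weekly DD (7 × max(0, T̄ − 11.5)): 25.2, 58.8, 11.2, 0.0, 0.0, 0.0, 125.3, 52.5, 25.9, 85.4, 119.0, 105.0, 36.4, 17.5.
Season total = 662.2 DD.
Complete generations = ⌊662.2 / 169⌋ = 3.

3 generations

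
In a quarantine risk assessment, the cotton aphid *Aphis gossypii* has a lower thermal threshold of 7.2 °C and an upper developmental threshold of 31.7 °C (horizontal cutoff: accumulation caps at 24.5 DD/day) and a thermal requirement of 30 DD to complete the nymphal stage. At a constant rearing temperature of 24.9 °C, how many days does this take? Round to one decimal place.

Daily accumulation = 24.9 − 7.2 = 17.7 DD/day.
Duration = 30 / 17.7 = 1.695 ≈ 1.7 days.

1.7 days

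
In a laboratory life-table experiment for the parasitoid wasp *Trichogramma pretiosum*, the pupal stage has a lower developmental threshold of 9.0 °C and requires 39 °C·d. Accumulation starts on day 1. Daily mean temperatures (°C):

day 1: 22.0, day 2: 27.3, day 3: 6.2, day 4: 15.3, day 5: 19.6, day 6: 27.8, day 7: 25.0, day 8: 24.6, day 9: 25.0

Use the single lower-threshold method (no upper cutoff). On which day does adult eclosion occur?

day 5

Daily DD above 9.0 °C: 13.0, 18.3, 0.0, 6.3, 10.6, 18.8, 16.0, 15.6, 16.0.
Cumulative: 13.0, 31.3, 31.3, 37.6, 48.2, 67.0, 83.0, 98.6, 114.6.
The total first reaches 39 DD on day 5.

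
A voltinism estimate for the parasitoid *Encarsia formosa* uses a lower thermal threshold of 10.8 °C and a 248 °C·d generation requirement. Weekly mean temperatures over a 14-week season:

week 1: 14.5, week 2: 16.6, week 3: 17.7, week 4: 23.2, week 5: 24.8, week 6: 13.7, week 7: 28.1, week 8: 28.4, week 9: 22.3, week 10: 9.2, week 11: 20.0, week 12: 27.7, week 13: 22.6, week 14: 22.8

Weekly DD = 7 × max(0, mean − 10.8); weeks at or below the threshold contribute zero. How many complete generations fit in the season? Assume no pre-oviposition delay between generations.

Weekly DD (7 × max(0, T̄ − 10.8)): 25.9, 40.6, 48.3, 86.8, 98.0, 20.3, 121.1, 123.2, 80.5, 0.0, 64.4, 118.3, 82.6, 84.0.
Season total = 994.0 DD.
Complete generations = ⌊994.0 / 248⌋ = 4.

4 generations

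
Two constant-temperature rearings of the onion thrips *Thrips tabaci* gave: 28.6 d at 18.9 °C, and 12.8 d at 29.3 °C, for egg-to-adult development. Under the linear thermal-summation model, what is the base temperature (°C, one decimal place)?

Linear rate model ⇒ the product D·(T − T_b) is constant across temperatures.
28.6·(18.9 − T_b) = 12.8·(29.3 − T_b)
T_b = (28.6·18.9 − 12.8·29.3) / (28.6 − 12.8) = 165.50 / 15.8 = 10.475 °C ≈ 10.5 °C.

10.5 °C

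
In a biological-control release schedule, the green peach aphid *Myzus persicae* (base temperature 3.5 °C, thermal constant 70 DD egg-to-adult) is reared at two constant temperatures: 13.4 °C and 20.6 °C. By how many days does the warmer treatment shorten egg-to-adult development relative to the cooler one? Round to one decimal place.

3.0 days

At 13.4 °C: 70 / (13.4 − 3.5) = 70 / 9.9 = 7.071 d.
At 20.6 °C: 70 / (20.6 − 3.5) = 70 / 17.1 = 4.094 d.
Difference = |7.071 − 4.094| = 2.977 ≈ 3.0 days.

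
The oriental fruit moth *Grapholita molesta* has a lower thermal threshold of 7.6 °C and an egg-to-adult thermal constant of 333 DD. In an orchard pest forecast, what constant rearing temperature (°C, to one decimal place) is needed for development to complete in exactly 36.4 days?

16.7 °C

Required daily accumulation = 333 / 36.4 = 9.148 DD/day.
T = T_base + 9.148 = 7.6 + 9.148 = 16.748 ≈ 16.7 °C.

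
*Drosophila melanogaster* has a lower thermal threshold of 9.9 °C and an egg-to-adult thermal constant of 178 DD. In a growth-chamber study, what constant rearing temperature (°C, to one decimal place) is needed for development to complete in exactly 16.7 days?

Required daily accumulation = 178 / 16.7 = 10.659 DD/day.
T = T_base + 10.659 = 9.9 + 10.659 = 20.559 ≈ 20.6 °C.

20.6 °C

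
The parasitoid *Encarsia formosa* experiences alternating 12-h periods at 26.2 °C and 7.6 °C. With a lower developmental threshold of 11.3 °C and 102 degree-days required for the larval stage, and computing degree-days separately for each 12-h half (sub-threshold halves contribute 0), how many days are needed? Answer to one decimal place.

Day half: max(0, 26.2 − 11.3) × 0.5 = 14.9 × 0.5 = 7.45 DD.
Night half: max(0, 7.6 − 11.3) × 0.5 = 0.0 × 0.5 = 0.00 DD.
Per 24 h: 7.45 DD/day.
Duration = 102 / 7.45 = 13.691 ≈ 13.7 days.

13.7 days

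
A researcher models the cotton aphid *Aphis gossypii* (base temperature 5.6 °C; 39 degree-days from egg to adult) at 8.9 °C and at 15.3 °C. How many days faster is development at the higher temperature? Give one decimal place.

7.8 days

At 8.9 °C: 39 / (8.9 − 5.6) = 39 / 3.3 = 11.818 d.
At 15.3 °C: 39 / (15.3 − 5.6) = 39 / 9.7 = 4.021 d.
Difference = |11.818 − 4.021| = 7.798 ≈ 7.8 days.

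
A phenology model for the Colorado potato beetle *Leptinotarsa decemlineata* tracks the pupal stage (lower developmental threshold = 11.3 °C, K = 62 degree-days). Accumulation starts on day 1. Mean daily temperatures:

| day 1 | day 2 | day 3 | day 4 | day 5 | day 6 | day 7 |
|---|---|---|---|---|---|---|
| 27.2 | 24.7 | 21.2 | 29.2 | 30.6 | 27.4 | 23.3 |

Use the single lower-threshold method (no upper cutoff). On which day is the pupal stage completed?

day 5

Daily DD above 11.3 °C: 15.9, 13.4, 9.9, 17.9, 19.3, 16.1, 12.0.
Cumulative: 15.9, 29.3, 39.2, 57.1, 76.4, 92.5, 104.5.
The total first reaches 62 DD on day 5.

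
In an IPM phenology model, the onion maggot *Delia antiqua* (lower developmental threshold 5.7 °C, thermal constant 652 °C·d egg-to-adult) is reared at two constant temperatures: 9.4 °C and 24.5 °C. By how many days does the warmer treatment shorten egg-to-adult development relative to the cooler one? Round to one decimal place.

141.5 days

At 9.4 °C: 652 / (9.4 − 5.7) = 652 / 3.7 = 176.216 d.
At 24.5 °C: 652 / (24.5 − 5.7) = 652 / 18.8 = 34.681 d.
Difference = |176.216 − 34.681| = 141.535 ≈ 141.5 days.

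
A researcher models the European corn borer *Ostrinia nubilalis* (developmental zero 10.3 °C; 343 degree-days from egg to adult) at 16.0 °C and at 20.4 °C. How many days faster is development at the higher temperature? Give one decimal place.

26.2 days

At 16.0 °C: 343 / (16.0 − 10.3) = 343 / 5.7 = 60.175 d.
At 20.4 °C: 343 / (20.4 − 10.3) = 343 / 10.1 = 33.960 d.
Difference = |60.175 − 33.960| = 26.215 ≈ 26.2 days.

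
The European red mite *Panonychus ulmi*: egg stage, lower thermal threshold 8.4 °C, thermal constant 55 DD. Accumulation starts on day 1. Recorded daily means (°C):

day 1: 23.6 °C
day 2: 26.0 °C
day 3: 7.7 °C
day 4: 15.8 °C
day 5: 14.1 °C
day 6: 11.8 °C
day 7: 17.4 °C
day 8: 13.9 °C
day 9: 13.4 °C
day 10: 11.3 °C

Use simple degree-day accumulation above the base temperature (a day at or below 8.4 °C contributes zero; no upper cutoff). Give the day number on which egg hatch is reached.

day 7

Daily DD above 8.4 °C: 15.2, 17.6, 0.0, 7.4, 5.7, 3.4, 9.0, 5.5, 5.0, 2.9.
Cumulative: 15.2, 32.8, 32.8, 40.2, 45.9, 49.3, 58.3, 63.8, 68.8, 71.7.
The total first reaches 55 DD on day 7.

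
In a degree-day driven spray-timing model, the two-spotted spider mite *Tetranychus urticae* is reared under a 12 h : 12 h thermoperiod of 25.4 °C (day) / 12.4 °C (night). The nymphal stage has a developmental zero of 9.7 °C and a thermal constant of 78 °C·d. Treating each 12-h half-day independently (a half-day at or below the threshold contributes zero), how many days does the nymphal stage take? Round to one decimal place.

8.5 days

Day half: max(0, 25.4 − 9.7) × 0.5 = 15.7 × 0.5 = 7.85 DD.
Night half: max(0, 12.4 − 9.7) × 0.5 = 2.7 × 0.5 = 1.35 DD.
Per 24 h: 9.20 DD/day.
Duration = 78 / 9.20 = 8.478 ≈ 8.5 days.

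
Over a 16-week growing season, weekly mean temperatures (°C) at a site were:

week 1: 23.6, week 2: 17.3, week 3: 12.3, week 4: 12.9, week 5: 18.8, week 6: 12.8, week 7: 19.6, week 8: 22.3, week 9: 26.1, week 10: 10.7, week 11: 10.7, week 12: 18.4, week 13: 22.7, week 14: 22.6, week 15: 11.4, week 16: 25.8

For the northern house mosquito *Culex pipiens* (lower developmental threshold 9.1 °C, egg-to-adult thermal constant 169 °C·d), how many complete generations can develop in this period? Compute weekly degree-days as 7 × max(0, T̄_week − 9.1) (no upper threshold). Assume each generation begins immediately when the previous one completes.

Weekly DD (7 × max(0, T̄ − 9.1)): 101.5, 57.4, 22.4, 26.6, 67.9, 25.9, 73.5, 92.4, 119.0, 11.2, 11.2, 65.1, 95.2, 94.5, 16.1, 116.9.
Season total = 996.8 DD.
Complete generations = ⌊996.8 / 169⌋ = 5.

5 generations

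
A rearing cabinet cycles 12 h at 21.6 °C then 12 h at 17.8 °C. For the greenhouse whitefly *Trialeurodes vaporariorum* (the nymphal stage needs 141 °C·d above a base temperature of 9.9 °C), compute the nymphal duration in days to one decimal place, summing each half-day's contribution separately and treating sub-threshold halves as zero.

14.4 days

Day half: max(0, 21.6 − 9.9) × 0.5 = 11.7 × 0.5 = 5.85 DD.
Night half: max(0, 17.8 − 9.9) × 0.5 = 7.9 × 0.5 = 3.95 DD.
Per 24 h: 9.80 DD/day.
Duration = 141 / 9.80 = 14.388 ≈ 14.4 days.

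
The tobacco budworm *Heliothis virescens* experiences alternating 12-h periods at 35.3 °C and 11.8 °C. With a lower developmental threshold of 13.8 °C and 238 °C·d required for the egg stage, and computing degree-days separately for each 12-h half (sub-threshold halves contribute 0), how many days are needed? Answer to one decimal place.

22.1 days

Day half: max(0, 35.3 − 13.8) × 0.5 = 21.5 × 0.5 = 10.75 DD.
Night half: max(0, 11.8 − 13.8) × 0.5 = 0.0 × 0.5 = 0.00 DD.
Per 24 h: 10.75 DD/day.
Duration = 238 / 10.75 = 22.140 ≈ 22.1 days.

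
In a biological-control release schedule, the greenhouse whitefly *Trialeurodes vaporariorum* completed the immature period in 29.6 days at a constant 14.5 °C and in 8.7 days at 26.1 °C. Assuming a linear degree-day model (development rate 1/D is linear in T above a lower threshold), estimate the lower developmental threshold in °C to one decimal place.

9.7 °C

Equal thermal constants: D₁(T₁ − T_b) = D₂(T₂ − T_b).
29.6·(14.5 − T_b) = 8.7·(26.1 − T_b)
T_b = (29.6·14.5 − 8.7·26.1) / (29.6 − 8.7) = 202.13 / 20.9 = 9.671 °C ≈ 9.7 °C.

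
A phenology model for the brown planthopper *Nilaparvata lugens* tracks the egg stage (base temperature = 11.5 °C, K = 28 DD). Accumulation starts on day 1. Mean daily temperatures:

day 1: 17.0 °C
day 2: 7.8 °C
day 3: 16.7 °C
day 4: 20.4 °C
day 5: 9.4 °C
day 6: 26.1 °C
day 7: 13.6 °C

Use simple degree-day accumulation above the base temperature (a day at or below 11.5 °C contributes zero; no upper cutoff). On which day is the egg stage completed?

Daily DD above 11.5 °C: 5.5, 0.0, 5.2, 8.9, 0.0, 14.6, 2.1.
Cumulative: 5.5, 5.5, 10.7, 19.6, 19.6, 34.2, 36.3.
The total first reaches 28 DD on day 6.

day 6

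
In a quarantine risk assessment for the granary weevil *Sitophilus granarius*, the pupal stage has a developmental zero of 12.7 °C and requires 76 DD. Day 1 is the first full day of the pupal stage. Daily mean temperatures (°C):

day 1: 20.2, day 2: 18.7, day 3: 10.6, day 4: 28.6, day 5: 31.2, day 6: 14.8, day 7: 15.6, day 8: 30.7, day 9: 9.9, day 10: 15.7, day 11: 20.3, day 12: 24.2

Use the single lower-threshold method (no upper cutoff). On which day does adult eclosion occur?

day 11

Daily DD above 12.7 °C: 7.5, 6.0, 0.0, 15.9, 18.5, 2.1, 2.9, 18.0, 0.0, 3.0, 7.6, 11.5.
Cumulative: 7.5, 13.5, 13.5, 29.4, 47.9, 50.0, 52.9, 70.9, 70.9, 73.9, 81.5, 93.0.
The total first reaches 76 DD on day 11.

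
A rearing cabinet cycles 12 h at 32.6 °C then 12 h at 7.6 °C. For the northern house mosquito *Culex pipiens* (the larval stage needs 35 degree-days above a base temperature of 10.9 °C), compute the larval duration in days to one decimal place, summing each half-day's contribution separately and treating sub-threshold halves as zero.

3.2 days

Day half: max(0, 32.6 − 10.9) × 0.5 = 21.7 × 0.5 = 10.85 DD.
Night half: max(0, 7.6 − 10.9) × 0.5 = 0.0 × 0.5 = 0.00 DD.
Per 24 h: 10.85 DD/day.
Duration = 35 / 10.85 = 3.226 ≈ 3.2 days.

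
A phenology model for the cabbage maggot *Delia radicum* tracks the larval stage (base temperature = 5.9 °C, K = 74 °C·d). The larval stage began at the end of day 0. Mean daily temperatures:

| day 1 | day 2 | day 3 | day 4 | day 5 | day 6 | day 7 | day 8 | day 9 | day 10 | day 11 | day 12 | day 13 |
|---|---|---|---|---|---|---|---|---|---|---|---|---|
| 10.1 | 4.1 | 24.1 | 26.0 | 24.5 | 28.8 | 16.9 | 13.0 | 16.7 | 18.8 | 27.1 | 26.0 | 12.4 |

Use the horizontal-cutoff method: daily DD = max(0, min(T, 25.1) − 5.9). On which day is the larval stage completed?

day 6

Daily DD above 5.9 °C (capped at 19.2): 4.2, 0.0, 18.2, 19.2, 18.6, 19.2, 11.0, 7.1, 10.8, 12.9, 19.2, 19.2, 6.5.
Cumulative: 4.2, 4.2, 22.4, 41.6, 60.2, 79.4, 90.4, 97.5, 108.3, 121.2, 140.4, 159.6, 166.1.
The total first reaches 74 DD on day 6.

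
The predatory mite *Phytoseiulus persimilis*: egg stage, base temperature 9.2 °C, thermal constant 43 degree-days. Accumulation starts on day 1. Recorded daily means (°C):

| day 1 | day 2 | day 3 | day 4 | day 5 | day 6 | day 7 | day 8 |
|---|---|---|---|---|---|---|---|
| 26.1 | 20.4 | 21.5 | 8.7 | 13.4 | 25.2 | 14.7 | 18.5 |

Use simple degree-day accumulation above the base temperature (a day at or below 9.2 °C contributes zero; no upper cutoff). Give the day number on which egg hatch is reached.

Daily DD above 9.2 °C: 16.9, 11.2, 12.3, 0.0, 4.2, 16.0, 5.5, 9.3.
Cumulative: 16.9, 28.1, 40.4, 40.4, 44.6, 60.6, 66.1, 75.4.
The total first reaches 43 DD on day 5.

day 5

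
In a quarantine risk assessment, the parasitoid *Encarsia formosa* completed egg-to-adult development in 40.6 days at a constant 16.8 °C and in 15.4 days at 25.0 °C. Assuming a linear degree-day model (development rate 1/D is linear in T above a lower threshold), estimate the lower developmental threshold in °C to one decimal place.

11.8 °C

Linear rate model ⇒ the product D·(T − T_b) is constant across temperatures.
40.6·(16.8 − T_b) = 15.4·(25.0 − T_b)
T_b = (40.6·16.8 − 15.4·25.0) / (40.6 − 15.4) = 297.08 / 25.2 = 11.789 °C ≈ 11.8 °C.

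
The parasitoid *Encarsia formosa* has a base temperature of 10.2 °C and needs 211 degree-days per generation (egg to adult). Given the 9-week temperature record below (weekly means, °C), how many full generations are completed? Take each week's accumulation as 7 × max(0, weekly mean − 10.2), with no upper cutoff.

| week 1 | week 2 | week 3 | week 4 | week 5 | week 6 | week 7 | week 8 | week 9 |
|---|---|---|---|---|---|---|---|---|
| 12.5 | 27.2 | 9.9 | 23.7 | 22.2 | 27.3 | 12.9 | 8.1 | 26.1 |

2 generations

Weekly DD (7 × max(0, T̄ − 10.2)): 16.1, 119.0, 0.0, 94.5, 84.0, 119.7, 18.9, 0.0, 111.3.
Season total = 563.5 DD.
Complete generations = ⌊563.5 / 211⌋ = 2.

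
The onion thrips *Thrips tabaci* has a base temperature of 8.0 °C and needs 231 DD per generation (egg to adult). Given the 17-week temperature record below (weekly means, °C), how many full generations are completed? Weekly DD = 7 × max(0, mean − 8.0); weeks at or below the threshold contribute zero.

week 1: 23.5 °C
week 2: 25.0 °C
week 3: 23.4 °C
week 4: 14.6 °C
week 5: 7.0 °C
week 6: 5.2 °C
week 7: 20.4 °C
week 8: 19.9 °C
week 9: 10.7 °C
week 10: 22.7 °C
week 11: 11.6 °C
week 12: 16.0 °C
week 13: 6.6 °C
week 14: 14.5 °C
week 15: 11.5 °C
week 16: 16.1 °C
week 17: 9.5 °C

Weekly DD (7 × max(0, T̄ − 8.0)): 108.5, 119.0, 107.8, 46.2, 0.0, 0.0, 86.8, 83.3, 18.9, 102.9, 25.2, 56.0, 0.0, 45.5, 24.5, 56.7, 10.5.
Season total = 891.8 DD.
Complete generations = ⌊891.8 / 231⌋ = 3.

3 generations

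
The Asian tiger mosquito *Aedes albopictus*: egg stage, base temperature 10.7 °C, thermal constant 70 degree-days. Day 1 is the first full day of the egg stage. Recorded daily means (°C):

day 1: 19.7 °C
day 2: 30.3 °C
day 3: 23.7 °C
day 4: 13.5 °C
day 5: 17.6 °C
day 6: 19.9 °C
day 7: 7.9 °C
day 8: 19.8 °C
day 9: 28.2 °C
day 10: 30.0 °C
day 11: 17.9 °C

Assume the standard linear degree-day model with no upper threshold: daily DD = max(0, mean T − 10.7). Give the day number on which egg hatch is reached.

day 9

Daily DD above 10.7 °C: 9.0, 19.6, 13.0, 2.8, 6.9, 9.2, 0.0, 9.1, 17.5, 19.3, 7.2.
Cumulative: 9.0, 28.6, 41.6, 44.4, 51.3, 60.5, 60.5, 69.6, 87.1, 106.4, 113.6.
The total first reaches 70 DD on day 9.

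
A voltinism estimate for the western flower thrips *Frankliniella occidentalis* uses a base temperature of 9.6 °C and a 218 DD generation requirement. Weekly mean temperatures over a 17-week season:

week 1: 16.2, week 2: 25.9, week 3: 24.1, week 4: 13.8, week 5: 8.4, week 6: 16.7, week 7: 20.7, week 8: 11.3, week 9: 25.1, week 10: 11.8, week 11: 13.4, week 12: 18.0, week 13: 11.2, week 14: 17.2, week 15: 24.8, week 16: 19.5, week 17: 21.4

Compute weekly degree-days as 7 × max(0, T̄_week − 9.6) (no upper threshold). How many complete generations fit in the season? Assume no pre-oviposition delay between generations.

4 generations

Weekly DD (7 × max(0, T̄ − 9.6)): 46.2, 114.1, 101.5, 29.4, 0.0, 49.7, 77.7, 11.9, 108.5, 15.4, 26.6, 58.8, 11.2, 53.2, 106.4, 69.3, 82.6.
Season total = 962.5 DD.
Complete generations = ⌊962.5 / 218⌋ = 4.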